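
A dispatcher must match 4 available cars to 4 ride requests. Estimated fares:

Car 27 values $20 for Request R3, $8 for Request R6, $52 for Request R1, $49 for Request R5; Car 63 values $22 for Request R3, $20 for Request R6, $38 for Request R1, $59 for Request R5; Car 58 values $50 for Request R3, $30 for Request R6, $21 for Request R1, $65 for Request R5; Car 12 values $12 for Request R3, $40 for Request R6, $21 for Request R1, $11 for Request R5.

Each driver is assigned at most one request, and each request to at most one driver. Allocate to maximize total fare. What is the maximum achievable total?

Maximum total: $201

Treat this as an assignment problem: match each driver to one request.
Optimal: Car 27→Request R1 ($52), Car 63→Request R5 ($59), Car 58→Request R3 ($50), Car 12→Request R6 ($40) — total 52+59+50+40 = $201.
Max-entry greedy (repeatedly take the single best remaining cell) gives $179, worse by 22.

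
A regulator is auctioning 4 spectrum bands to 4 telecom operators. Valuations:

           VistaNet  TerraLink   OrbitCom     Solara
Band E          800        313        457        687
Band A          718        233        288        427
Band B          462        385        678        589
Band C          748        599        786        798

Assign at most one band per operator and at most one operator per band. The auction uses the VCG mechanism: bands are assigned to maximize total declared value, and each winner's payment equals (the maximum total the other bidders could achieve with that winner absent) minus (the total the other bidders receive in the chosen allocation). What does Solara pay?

Solara pays $82M.

Efficient allocation: VistaNet→Band A ($718M), TerraLink→Band C ($599M), OrbitCom→Band B ($678M), Solara→Band E ($687M); total welfare W = $2682M.
Solara receives Band E at value $687M, so the others get W − 687 = $1995M.
Without Solara: best allocation of the remaining 3 bidders over all 4 bands is VistaNet→Band E ($800M), TerraLink→Band C ($599M), OrbitCom→Band B ($678M), total $2077M.
VCG payment = (others' best without Solara) − (others' welfare with Solara) = 2077 − 1995 = $82M.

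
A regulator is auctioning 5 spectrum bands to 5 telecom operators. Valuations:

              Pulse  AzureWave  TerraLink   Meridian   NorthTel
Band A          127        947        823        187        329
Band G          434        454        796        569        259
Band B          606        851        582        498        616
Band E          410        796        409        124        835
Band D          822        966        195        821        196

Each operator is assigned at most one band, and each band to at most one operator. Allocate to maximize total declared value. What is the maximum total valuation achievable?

Optimal: Pulse→Band B ($606M), AzureWave→Band A ($947M), TerraLink→Band G ($796M), Meridian→Band D ($821M), NorthTel→Band E ($835M) — total 606+947+796+821+835 = $4005M.
Max-entry greedy (repeatedly take the single best remaining cell) gives $3799M, worse by 206.
Next-best assignment: Pulse→Band D, AzureWave→Band B, TerraLink→Band A, Meridian→Band G, NorthTel→Band E = $3900M.
Swapping Pulse↔Meridian (Pulse→Band D $822M, Meridian→Band B $498M) loses 107.
No other one-to-one assignment exceeds $4005M.

Max total: $4005M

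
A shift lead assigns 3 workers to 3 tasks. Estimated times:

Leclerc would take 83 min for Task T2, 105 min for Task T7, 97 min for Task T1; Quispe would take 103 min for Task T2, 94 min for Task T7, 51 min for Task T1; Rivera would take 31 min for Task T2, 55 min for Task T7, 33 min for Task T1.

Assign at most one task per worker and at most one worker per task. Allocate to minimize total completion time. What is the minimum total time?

This is a one-to-one assignment (minimum-cost bipartite matching).
Optimal: Leclerc→Task T7 (105 min), Quispe→Task T1 (51 min), Rivera→Task T2 (31 min) — total 105+51+31 = 187 min.
Column-greedy (each task in turn goes to its cheapest remaining worker) gives 222 min, worse by 35.
Next-best assignment: Leclerc→Task T2, Quispe→Task T1, Rivera→Task T7 = 189 min.
Swapping Rivera↔Leclerc (Rivera→Task T7 55 min, Leclerc→Task T2 83 min) adds 2.
Checked against all permutations: 187 min is optimal.

Minimum total: 187 min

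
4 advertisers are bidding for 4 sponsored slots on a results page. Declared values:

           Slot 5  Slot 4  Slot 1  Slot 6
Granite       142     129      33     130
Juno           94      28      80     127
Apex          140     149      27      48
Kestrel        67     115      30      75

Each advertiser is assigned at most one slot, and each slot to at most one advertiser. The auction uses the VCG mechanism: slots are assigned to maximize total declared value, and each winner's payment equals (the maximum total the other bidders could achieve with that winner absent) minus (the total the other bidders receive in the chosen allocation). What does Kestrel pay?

Kestrel pays $68.

Efficient allocation: Granite→Slot 6 ($130), Juno→Slot 1 ($80), Apex→Slot 5 ($140), Kestrel→Slot 4 ($115); total welfare W = $465.
Kestrel receives Slot 4 at value $115, so the others get W − 115 = $350.
Without Kestrel: best allocation of the remaining 3 bidders over all 4 slots is Granite→Slot 5 ($142), Juno→Slot 6 ($127), Apex→Slot 4 ($149), total $418.
VCG payment = (others' best without Kestrel) − (others' welfare with Kestrel) = 418 − 350 = $68.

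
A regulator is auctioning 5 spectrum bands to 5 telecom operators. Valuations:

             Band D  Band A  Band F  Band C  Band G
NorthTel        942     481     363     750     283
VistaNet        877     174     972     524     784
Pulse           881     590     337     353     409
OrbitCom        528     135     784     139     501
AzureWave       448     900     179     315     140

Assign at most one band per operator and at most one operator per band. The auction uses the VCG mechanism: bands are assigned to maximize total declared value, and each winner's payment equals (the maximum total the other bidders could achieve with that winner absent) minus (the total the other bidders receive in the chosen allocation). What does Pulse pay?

Pulse pays $192M.

Efficient allocation: NorthTel→Band C ($750M), VistaNet→Band G ($784M), Pulse→Band D ($881M), OrbitCom→Band F ($784M), AzureWave→Band A ($900M); total welfare W = $4099M.
Pulse receives Band D at value $881M, so the others get W − 881 = $3218M.
Without Pulse: best allocation of the remaining 4 bidders over all 5 bands is NorthTel→Band D ($942M), VistaNet→Band G ($784M), OrbitCom→Band F ($784M), AzureWave→Band A ($900M), total $3410M.
VCG payment = (others' best without Pulse) − (others' welfare with Pulse) = 3410 − 3218 = $192M.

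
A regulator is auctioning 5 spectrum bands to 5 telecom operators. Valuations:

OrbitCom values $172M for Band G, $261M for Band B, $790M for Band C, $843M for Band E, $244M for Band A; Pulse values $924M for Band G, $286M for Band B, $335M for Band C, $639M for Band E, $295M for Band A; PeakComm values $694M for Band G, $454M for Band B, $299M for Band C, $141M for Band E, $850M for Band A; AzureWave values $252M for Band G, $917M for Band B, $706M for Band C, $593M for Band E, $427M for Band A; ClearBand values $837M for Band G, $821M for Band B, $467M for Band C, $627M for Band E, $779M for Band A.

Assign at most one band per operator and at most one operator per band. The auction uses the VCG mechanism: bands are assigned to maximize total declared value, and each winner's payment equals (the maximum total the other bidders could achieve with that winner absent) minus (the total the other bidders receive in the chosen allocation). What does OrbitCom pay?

Efficient allocation: OrbitCom→Band E ($843M), Pulse→Band G ($924M), PeakComm→Band A ($850M), AzureWave→Band C ($706M), ClearBand→Band B ($821M); total welfare W = $4144M.
OrbitCom receives Band E at value $843M, so the others get W − 843 = $3301M.
Without OrbitCom: best allocation of the remaining 4 bidders over all 5 bands is Pulse→Band G ($924M), PeakComm→Band A ($850M), AzureWave→Band B ($917M), ClearBand→Band E ($627M), total $3318M.
VCG payment = (others' best without OrbitCom) − (others' welfare with OrbitCom) = 3318 − 3301 = $17M.

OrbitCom pays $17M.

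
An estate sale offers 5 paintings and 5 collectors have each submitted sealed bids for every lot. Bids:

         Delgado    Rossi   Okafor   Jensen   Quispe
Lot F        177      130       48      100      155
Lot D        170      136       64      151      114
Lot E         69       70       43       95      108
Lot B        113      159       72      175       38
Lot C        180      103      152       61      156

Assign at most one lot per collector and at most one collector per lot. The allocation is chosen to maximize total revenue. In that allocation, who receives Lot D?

Optimal: Delgado→Lot F ($177), Rossi→Lot D ($136), Okafor→Lot C ($152), Jensen→Lot B ($175), Quispe→Lot E ($108) — total 177+136+152+175+108 = $748.
Max-entry greedy (repeatedly take the single best remaining cell) gives $689, worse by 59.
Next-best assignment: Delgado→Lot F, Rossi→Lot B, Okafor→Lot C, Jensen→Lot D, Quispe→Lot E = $747.
Checked against all permutations: $748 is optimal.
Rossi's own top lot is Lot B ($159), but forcing Rossi→Lot B and reassigning the rest optimally gives only $747 — worse by 1.

Rossi receives Lot D.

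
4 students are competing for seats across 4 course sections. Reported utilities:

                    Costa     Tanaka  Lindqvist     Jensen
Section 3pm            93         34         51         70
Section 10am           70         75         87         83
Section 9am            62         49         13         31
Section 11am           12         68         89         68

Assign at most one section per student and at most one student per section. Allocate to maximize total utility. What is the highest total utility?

This is a one-to-one assignment (maximum-weight bipartite matching).
Optimal: Costa→Section 3pm (93 points), Tanaka→Section 9am (49 points), Lindqvist→Section 11am (89 points), Jensen→Section 10am (83 points) — total 93+49+89+83 = 314 points.
Row-greedy (each student in turn takes its best remaining section) gives 288 points, worse by 26.
Next-best assignment: Costa→Section 3pm, Tanaka→Section 9am, Lindqvist→Section 10am, Jensen→Section 11am = 297 points.
No other one-to-one assignment exceeds 314 points.

Maximum total: 314 points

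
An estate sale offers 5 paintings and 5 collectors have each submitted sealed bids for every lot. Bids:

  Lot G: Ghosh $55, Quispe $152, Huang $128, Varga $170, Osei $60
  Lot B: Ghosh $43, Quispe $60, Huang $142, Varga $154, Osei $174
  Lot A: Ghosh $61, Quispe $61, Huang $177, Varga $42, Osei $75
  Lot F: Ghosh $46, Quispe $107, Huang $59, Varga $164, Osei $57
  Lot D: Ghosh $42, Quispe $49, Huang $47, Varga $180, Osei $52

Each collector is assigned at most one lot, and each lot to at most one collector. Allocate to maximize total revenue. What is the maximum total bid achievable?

Maximum total: $729

This is the linear assignment problem.
Optimal: Ghosh→Lot F ($46), Quispe→Lot G ($152), Huang→Lot A ($177), Varga→Lot D ($180), Osei→Lot B ($174) — total 46+152+177+180+174 = $729.
Row-greedy (each collector in turn takes its best remaining lot) gives $592, worse by 137.
Swapping Quispe↔Varga (Quispe→Lot D $49, Varga→Lot G $170) loses 113.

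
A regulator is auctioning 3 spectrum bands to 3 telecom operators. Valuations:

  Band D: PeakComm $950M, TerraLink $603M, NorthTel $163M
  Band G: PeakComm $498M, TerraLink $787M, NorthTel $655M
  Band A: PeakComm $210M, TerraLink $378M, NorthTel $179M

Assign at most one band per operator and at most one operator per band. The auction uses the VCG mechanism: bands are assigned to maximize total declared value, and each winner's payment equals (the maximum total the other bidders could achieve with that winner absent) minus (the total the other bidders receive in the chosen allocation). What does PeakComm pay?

Efficient allocation: PeakComm→Band D ($950M), TerraLink→Band A ($378M), NorthTel→Band G ($655M); total welfare W = $1983M.
PeakComm receives Band D at value $950M, so the others get W − 950 = $1033M.
Without PeakComm: best allocation of the remaining 2 bidders over all 3 bands is TerraLink→Band D ($603M), NorthTel→Band G ($655M), total $1258M.
VCG payment = (others' best without PeakComm) − (others' welfare with PeakComm) = 1258 − 1033 = $225M.

PeakComm pays $225M.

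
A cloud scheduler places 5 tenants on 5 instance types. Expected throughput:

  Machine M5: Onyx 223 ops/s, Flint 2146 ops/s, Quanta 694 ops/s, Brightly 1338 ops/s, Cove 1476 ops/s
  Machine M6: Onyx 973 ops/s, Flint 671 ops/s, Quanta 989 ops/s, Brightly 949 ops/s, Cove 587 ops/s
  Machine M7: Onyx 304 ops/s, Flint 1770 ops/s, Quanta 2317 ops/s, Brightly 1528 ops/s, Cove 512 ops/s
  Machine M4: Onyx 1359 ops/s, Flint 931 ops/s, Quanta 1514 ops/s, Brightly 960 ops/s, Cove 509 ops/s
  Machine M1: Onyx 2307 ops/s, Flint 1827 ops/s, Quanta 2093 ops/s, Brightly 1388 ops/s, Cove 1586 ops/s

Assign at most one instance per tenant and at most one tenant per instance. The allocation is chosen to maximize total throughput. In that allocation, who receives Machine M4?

This is the linear assignment problem.
Optimal: Onyx→Machine M4 (1359 ops/s), Flint→Machine M5 (2146 ops/s), Quanta→Machine M7 (2317 ops/s), Brightly→Machine M6 (949 ops/s), Cove→Machine M1 (1586 ops/s) — total 1359+2146+2317+949+1586 = 8357 ops/s.
Max-entry greedy (repeatedly take the single best remaining cell) gives 8317 ops/s, worse by 40.
No other one-to-one assignment exceeds 8357 ops/s.
Onyx's own top instance is Machine M1 (2307 ops/s), but forcing Onyx→Machine M1 and reassigning the rest optimally gives only 8317 ops/s — worse by 40.

Onyx receives Machine M4.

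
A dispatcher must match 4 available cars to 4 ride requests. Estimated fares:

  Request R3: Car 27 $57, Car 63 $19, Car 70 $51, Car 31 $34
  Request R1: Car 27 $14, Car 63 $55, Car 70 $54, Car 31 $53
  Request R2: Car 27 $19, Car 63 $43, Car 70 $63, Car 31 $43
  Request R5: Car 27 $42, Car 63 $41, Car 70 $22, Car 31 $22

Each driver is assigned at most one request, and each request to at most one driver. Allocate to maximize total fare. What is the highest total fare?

Maximum total: $214

Optimal: Car 27→Request R3 ($57), Car 63→Request R5 ($41), Car 70→Request R2 ($63), Car 31→Request R1 ($53) — total 57+41+63+53 = $214.
Every other assignment is strictly worse.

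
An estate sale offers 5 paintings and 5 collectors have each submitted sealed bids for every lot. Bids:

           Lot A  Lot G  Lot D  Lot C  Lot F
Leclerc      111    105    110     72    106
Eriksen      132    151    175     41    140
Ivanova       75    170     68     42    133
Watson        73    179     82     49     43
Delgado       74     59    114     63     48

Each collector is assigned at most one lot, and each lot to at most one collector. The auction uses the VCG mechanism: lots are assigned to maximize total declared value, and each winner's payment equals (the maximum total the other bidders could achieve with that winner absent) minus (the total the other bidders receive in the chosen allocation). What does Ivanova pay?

Efficient allocation: Leclerc→Lot A ($111), Eriksen→Lot D ($175), Ivanova→Lot F ($133), Watson→Lot G ($179), Delgado→Lot C ($63); total welfare W = $661.
Ivanova receives Lot F at value $133, so the others get W − 133 = $528.
Without Ivanova: best allocation of the remaining 4 bidders over all 5 lots is Leclerc→Lot A ($111), Eriksen→Lot F ($140), Watson→Lot G ($179), Delgado→Lot D ($114), total $544.
VCG payment = (others' best without Ivanova) − (others' welfare with Ivanova) = 544 − 528 = $16.

Ivanova pays $16.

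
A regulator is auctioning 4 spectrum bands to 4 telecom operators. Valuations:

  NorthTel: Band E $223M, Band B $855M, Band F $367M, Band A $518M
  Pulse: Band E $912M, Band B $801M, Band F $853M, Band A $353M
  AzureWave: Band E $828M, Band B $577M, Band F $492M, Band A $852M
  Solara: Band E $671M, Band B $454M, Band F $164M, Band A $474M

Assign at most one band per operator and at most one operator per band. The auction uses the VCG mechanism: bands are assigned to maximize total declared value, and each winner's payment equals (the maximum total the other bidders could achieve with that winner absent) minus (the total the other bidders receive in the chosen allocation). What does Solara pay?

Solara pays $59M.

Efficient allocation: NorthTel→Band B ($855M), Pulse→Band F ($853M), AzureWave→Band A ($852M), Solara→Band E ($671M); total welfare W = $3231M.
Solara receives Band E at value $671M, so the others get W − 671 = $2560M.
Without Solara: best allocation of the remaining 3 bidders over all 4 bands is NorthTel→Band B ($855M), Pulse→Band E ($912M), AzureWave→Band A ($852M), total $2619M.
VCG payment = (others' best without Solara) − (others' welfare with Solara) = 2619 − 2560 = $59M.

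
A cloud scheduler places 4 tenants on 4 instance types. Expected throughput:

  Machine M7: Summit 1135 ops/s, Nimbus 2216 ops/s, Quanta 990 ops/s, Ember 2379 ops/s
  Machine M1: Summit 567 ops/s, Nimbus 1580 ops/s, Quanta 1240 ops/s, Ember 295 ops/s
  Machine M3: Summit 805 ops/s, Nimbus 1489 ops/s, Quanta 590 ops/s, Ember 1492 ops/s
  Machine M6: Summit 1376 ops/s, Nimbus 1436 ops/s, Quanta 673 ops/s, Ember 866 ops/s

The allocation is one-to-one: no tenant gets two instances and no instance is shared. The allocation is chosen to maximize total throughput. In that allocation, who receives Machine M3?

Nimbus receives Machine M3.

Optimal: Summit→Machine M6 (1376 ops/s), Nimbus→Machine M3 (1489 ops/s), Quanta→Machine M1 (1240 ops/s), Ember→Machine M7 (2379 ops/s) — total 1376+1489+1240+2379 = 6484 ops/s.
Column-greedy (each instance in turn goes to its best remaining tenant) gives 5437 ops/s, worse by 1047.
Next-best assignment: Summit→Machine M6, Nimbus→Machine M7, Quanta→Machine M1, Ember→Machine M3 = 6324 ops/s.
Swapping Summit↔Ember (Summit→Machine M7 1135 ops/s, Ember→Machine M6 866 ops/s) loses 1754.
Nimbus's own top instance is Machine M7 (2216 ops/s), but forcing Nimbus→Machine M7 and reassigning the rest optimally gives only 6324 ops/s — worse by 160.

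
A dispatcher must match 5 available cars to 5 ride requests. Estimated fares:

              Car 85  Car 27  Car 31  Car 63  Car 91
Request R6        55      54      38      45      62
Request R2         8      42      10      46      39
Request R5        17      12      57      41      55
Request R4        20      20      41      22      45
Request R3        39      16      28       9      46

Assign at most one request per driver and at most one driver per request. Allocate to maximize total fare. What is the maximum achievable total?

Optimal: Car 85→Request R3 ($39), Car 27→Request R6 ($54), Car 31→Request R5 ($57), Car 63→Request R2 ($46), Car 91→Request R4 ($45) — total 39+54+57+46+45 = $241.
Column-greedy (each request in turn goes to its best remaining driver) gives $201, worse by 40.
Next-best assignment: Car 85→Request R3, Car 27→Request R6, Car 31→Request R4, Car 63→Request R2, Car 91→Request R5 = $235.
Swapping Car 27↔Car 85 (Car 27→Request R3 $16, Car 85→Request R6 $55) loses 22.

Max total: $241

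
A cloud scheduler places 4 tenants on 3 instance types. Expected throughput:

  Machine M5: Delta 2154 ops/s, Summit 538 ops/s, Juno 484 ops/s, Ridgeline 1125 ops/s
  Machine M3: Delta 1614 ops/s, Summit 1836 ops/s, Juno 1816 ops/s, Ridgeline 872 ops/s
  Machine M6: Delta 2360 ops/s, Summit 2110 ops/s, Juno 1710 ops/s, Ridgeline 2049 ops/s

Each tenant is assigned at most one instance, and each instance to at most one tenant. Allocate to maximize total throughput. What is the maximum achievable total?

Max total: 6080 ops/s

Optimal: Delta→Machine M5 (2154 ops/s), Juno→Machine M3 (1816 ops/s), Summit→Machine M6 (2110 ops/s) — total 2154+1816+2110 = 6080 ops/s.
Row-greedy (each tenant in turn takes its best remaining instance) gives 4680 ops/s, worse by 1400.
Checked against all permutations: 6080 ops/s is optimal.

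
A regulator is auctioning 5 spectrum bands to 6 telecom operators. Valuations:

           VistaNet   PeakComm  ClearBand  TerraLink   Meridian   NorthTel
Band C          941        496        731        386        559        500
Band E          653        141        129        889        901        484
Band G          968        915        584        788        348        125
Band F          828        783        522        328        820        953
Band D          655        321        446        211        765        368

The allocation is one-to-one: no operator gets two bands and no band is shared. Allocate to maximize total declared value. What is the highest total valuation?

Optimal: VistaNet→Band C ($941M), TerraLink→Band E ($889M), PeakComm→Band G ($915M), NorthTel→Band F ($953M), Meridian→Band D ($765M) — total 941+889+915+953+765 = $4463M.
Swapping NorthTel↔PeakComm (NorthTel→Band G $125M, PeakComm→Band F $783M) loses 960.
Checked against all permutations: $4463M is optimal.

Maximum total: $4463M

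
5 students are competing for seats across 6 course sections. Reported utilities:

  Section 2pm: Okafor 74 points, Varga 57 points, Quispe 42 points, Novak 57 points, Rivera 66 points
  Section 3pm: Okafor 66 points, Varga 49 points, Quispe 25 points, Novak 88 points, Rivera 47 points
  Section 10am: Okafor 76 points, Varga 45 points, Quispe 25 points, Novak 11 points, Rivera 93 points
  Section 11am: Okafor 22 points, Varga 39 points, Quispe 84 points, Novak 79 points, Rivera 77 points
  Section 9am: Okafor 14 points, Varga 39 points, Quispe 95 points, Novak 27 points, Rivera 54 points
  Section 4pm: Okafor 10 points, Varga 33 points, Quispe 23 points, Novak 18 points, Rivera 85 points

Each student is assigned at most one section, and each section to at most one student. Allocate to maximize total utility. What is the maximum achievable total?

Maximum total: 401 points

Optimal: Okafor→Section 10am (76 points), Varga→Section 2pm (57 points), Quispe→Section 9am (95 points), Novak→Section 3pm (88 points), Rivera→Section 4pm (85 points) — total 76+57+95+88+85 = 401 points.
Column-greedy (each section in turn goes to its best remaining student) gives 378 points, worse by 23.
Next-best assignment: Okafor→Section 10am, Varga→Section 2pm, Quispe→Section 9am, Novak→Section 3pm, Rivera→Section 11am = 393 points.
Swapping Rivera↔Quispe (Rivera→Section 9am 54 points, Quispe→Section 4pm 23 points) loses 103.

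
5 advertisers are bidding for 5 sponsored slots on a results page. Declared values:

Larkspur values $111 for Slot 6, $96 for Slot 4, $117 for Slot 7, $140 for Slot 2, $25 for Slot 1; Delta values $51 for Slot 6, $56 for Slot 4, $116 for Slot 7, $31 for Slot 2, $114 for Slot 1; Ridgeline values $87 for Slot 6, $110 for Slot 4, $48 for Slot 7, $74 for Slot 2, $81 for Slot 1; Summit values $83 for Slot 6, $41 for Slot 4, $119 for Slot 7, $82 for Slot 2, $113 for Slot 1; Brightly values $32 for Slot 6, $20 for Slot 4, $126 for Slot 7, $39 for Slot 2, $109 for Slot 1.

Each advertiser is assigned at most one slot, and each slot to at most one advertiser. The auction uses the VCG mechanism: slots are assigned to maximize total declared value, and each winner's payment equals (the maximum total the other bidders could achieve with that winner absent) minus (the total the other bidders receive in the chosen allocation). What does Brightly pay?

Efficient allocation: Larkspur→Slot 2 ($140), Delta→Slot 1 ($114), Ridgeline→Slot 4 ($110), Summit→Slot 6 ($83), Brightly→Slot 7 ($126); total welfare W = $573.
Brightly receives Slot 7 at value $126, so the others get W − 126 = $447.
Without Brightly: best allocation of the remaining 4 bidders over all 5 slots is Larkspur→Slot 2 ($140), Delta→Slot 1 ($114), Ridgeline→Slot 4 ($110), Summit→Slot 7 ($119), total $483.
VCG payment = (others' best without Brightly) − (others' welfare with Brightly) = 483 − 447 = $36.

Brightly pays $36.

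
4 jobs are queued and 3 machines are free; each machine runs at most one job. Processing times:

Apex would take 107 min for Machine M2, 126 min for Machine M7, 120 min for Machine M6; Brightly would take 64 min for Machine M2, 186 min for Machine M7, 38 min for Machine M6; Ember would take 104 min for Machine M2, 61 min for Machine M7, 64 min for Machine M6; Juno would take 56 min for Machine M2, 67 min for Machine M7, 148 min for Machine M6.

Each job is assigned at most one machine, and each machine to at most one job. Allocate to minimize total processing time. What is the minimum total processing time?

Min total: 155 min

This is the linear assignment problem.
Optimal: Juno→Machine M2 (56 min), Ember→Machine M7 (61 min), Brightly→Machine M6 (38 min) — total 56+61+38 = 155 min.
Row-greedy (each job in turn takes its cheapest remaining machine) gives 206 min, worse by 51.
Checked against all permutations: 155 min is optimal.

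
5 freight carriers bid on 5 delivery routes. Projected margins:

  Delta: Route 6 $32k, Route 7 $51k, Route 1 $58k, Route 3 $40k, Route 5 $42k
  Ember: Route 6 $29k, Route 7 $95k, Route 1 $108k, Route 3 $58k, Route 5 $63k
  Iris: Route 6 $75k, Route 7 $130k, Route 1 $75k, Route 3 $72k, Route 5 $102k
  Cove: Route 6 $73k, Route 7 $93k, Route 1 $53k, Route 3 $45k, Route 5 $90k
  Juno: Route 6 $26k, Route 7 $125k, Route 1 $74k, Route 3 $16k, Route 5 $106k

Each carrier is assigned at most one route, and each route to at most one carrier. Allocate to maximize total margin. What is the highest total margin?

This is a one-to-one assignment (maximum-weight bipartite matching).
Optimal: Delta→Route 3 ($40k), Ember→Route 1 ($108k), Iris→Route 7 ($130k), Cove→Route 6 ($73k), Juno→Route 5 ($106k) — total 40+108+130+73+106 = $457k.
Column-greedy (each route in turn goes to its best remaining carrier) gives $395k, worse by 62.
Swapping Iris↔Ember (Iris→Route 1 $75k, Ember→Route 7 $95k) loses 68.
Every other assignment is strictly worse.

Max total: $457k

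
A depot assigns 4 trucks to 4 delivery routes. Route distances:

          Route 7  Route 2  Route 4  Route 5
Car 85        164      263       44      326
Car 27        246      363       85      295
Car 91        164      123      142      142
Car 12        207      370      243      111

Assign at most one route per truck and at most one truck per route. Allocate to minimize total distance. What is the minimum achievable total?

Minimum total: 483 km

Optimal: Car 85→Route 7 (164 km), Car 27→Route 4 (85 km), Car 91→Route 2 (123 km), Car 12→Route 5 (111 km) — total 164+85+123+111 = 483 km.
Row-greedy (each truck in turn takes its cheapest remaining route) gives 524 km, worse by 41.
Next-best assignment: Car 85→Route 4, Car 27→Route 7, Car 91→Route 2, Car 12→Route 5 = 524 km.
Swapping Car 91↔Car 27 (Car 91→Route 4 142 km, Car 27→Route 2 363 km) adds 297.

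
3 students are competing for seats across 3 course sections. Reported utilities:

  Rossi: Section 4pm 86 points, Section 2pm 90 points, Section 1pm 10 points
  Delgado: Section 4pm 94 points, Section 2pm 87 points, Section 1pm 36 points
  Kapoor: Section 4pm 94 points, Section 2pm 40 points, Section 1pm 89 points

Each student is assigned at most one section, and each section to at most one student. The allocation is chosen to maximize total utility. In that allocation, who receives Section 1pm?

This is the linear assignment problem.
Optimal: Rossi→Section 2pm (90 points), Delgado→Section 4pm (94 points), Kapoor→Section 1pm (89 points) — total 90+94+89 = 273 points.
Next-best assignment: Rossi→Section 4pm, Delgado→Section 2pm, Kapoor→Section 1pm = 262 points.
Every other assignment is strictly worse.
Kapoor's own top section is Section 4pm (94 points), but forcing Kapoor→Section 4pm and reassigning the rest optimally gives only 220 points — worse by 53.

Kapoor receives Section 1pm.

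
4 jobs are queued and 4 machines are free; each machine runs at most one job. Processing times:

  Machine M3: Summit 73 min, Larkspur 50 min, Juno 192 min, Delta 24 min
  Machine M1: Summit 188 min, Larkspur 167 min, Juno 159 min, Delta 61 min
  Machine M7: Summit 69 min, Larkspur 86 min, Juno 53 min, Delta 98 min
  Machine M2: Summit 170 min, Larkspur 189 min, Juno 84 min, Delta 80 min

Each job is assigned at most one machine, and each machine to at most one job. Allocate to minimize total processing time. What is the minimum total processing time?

This is a one-to-one assignment (minimum-cost bipartite matching).
Optimal: Summit→Machine M7 (69 min), Larkspur→Machine M3 (50 min), Juno→Machine M2 (84 min), Delta→Machine M1 (61 min) — total 69+50+84+61 = 264 min.
Column-greedy (each machine in turn goes to its cheapest remaining job) gives 441 min, worse by 177.
Swapping Larkspur↔Delta (Larkspur→Machine M1 167 min, Delta→Machine M3 24 min) adds 80.

Min total: 264 min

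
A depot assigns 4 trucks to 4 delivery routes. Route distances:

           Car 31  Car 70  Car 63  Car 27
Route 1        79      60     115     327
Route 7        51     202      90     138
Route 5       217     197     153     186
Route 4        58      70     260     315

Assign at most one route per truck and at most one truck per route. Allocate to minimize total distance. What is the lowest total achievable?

Min total: 394 km

This is the linear assignment problem.
Optimal: Car 31→Route 4 (58 km), Car 70→Route 1 (60 km), Car 63→Route 7 (90 km), Car 27→Route 5 (186 km) — total 58+60+90+186 = 394 km.
Row-greedy (each truck in turn takes its cheapest remaining route) gives 579 km, worse by 185.
Next-best assignment: Car 31→Route 4, Car 70→Route 1, Car 63→Route 5, Car 27→Route 7 = 409 km.
Checked against all permutations: 394 km is optimal.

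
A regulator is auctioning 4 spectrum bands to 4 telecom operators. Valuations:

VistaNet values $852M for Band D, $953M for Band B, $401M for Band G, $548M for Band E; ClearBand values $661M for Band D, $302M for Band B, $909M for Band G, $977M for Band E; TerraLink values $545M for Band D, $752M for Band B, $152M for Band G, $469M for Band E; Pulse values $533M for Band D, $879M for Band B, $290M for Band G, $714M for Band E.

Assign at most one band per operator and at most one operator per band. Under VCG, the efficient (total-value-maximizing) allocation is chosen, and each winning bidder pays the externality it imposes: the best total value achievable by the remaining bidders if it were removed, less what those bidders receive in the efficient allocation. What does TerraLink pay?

Efficient allocation: VistaNet→Band D ($852M), ClearBand→Band G ($909M), TerraLink→Band B ($752M), Pulse→Band E ($714M); total welfare W = $3227M.
TerraLink receives Band B at value $752M, so the others get W − 752 = $2475M.
Without TerraLink: best allocation of the remaining 3 bidders over all 4 bands is VistaNet→Band D ($852M), ClearBand→Band E ($977M), Pulse→Band B ($879M), total $2708M.
VCG payment = (others' best without TerraLink) − (others' welfare with TerraLink) = 2708 − 2475 = $233M.

TerraLink pays $233M.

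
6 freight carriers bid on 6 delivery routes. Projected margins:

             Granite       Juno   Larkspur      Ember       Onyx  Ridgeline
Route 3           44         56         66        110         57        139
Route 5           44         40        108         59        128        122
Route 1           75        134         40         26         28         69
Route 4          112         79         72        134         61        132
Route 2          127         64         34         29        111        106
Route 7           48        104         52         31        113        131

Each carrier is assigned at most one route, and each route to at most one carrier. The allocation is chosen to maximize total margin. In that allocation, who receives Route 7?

Onyx receives Route 7.

Treat this as an assignment problem: match each carrier to one route.
Optimal: Granite→Route 2 ($127k), Juno→Route 1 ($134k), Larkspur→Route 5 ($108k), Ember→Route 4 ($134k), Onyx→Route 7 ($113k), Ridgeline→Route 3 ($139k) — total 127+134+108+134+113+139 = $755k.
Max-entry greedy (repeatedly take the single best remaining cell) gives $714k, worse by 41.
Swapping Onyx↔Granite (Onyx→Route 2 $111k, Granite→Route 7 $48k) loses 81.
Onyx's own top route is Route 5 ($128k), but forcing Onyx→Route 5 and reassigning the rest optimally gives only $720k — worse by 35.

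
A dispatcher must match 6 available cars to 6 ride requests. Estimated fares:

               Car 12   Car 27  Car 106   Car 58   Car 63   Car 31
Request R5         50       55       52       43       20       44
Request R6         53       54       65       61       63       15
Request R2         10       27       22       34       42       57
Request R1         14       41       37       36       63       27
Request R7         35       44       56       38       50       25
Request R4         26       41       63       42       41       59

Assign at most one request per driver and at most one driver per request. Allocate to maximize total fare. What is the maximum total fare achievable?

Max total: $338

This is the linear assignment problem.
Optimal: Car 12→Request R5 ($50), Car 27→Request R7 ($44), Car 106→Request R4 ($63), Car 58→Request R6 ($61), Car 63→Request R1 ($63), Car 31→Request R2 ($57) — total 50+44+63+61+63+57 = $338.
Swapping Car 12↔Car 58 (Car 12→Request R6 $53, Car 58→Request R5 $43) loses 15.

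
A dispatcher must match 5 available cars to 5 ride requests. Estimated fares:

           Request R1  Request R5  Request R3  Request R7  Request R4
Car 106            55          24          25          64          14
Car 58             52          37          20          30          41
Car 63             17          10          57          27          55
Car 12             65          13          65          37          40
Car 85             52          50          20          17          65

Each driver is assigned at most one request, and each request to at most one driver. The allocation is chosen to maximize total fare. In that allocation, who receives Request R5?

Car 58 receives Request R5.

Optimal: Car 106→Request R7 ($64), Car 58→Request R5 ($37), Car 63→Request R3 ($57), Car 12→Request R1 ($65), Car 85→Request R4 ($65) — total 64+37+57+65+65 = $288.
Row-greedy (each driver in turn takes its best remaining request) gives $263, worse by 25.
No other one-to-one assignment exceeds $288.
Car 58's own top request is Request R1 ($52), but forcing Car 58→Request R1 and reassigning the rest optimally gives only $286 — worse by 2.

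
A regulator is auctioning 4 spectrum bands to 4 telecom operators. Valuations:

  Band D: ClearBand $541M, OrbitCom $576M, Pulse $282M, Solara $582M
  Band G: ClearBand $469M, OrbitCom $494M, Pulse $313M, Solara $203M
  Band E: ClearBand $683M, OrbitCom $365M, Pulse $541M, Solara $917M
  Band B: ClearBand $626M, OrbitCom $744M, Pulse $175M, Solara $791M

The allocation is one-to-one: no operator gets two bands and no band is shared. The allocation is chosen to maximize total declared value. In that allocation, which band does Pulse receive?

Pulse receives Band G.

Optimal: ClearBand→Band D ($541M), OrbitCom→Band B ($744M), Pulse→Band G ($313M), Solara→Band E ($917M) — total 541+744+313+917 = $2515M.
Row-greedy (each operator in turn takes its best remaining band) gives $2322M, worse by 193.
Next-best assignment: ClearBand→Band B, OrbitCom→Band D, Pulse→Band G, Solara→Band E = $2432M.
Checked against all permutations: $2515M is optimal.
Pulse's own top band is Band E ($541M), but forcing Pulse→Band E and reassigning the rest optimally gives only $2377M — worse by 138.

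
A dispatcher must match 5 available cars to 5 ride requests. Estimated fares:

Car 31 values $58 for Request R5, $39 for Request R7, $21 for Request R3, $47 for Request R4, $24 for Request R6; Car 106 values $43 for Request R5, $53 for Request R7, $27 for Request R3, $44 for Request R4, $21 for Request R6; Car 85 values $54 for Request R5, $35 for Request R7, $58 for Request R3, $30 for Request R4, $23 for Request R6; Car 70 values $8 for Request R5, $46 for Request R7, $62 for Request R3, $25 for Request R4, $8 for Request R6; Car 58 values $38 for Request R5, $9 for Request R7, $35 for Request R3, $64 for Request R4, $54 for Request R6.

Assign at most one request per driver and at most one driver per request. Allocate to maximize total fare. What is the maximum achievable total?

Maximum total: $270

Optimal: Car 31→Request R4 ($47), Car 106→Request R7 ($53), Car 85→Request R5 ($54), Car 70→Request R3 ($62), Car 58→Request R6 ($54) — total 47+53+54+62+54 = $270.
Row-greedy (each driver in turn takes its best remaining request) gives $248, worse by 22.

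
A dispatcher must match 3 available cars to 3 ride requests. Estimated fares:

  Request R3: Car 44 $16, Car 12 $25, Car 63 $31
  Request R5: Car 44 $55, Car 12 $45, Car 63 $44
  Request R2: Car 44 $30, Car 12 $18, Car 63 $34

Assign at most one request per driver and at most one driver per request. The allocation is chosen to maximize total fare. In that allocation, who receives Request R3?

Car 12 receives Request R3.

This is a one-to-one assignment (maximum-weight bipartite matching).
Optimal: Car 44→Request R5 ($55), Car 12→Request R3 ($25), Car 63→Request R2 ($34) — total 55+25+34 = $114.
Column-greedy (each request in turn goes to its best remaining driver) gives $104, worse by 10.
Swapping Car 63↔Car 12 (Car 63→Request R3 $31, Car 12→Request R2 $18) loses 10.
Car 12's own top request is Request R5 ($45), but forcing Car 12→Request R5 and reassigning the rest optimally gives only $106 — worse by 8.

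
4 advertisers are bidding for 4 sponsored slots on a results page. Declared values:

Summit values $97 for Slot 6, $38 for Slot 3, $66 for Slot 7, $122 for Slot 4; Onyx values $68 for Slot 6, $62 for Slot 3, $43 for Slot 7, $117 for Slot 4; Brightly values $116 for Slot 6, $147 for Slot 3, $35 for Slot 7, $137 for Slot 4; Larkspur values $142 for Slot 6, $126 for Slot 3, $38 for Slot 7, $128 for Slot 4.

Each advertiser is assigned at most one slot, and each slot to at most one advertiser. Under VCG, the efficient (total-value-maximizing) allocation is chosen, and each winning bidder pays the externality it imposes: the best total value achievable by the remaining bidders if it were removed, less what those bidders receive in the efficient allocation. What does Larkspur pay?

Larkspur pays $31.

Efficient allocation: Summit→Slot 7 ($66), Onyx→Slot 4 ($117), Brightly→Slot 3 ($147), Larkspur→Slot 6 ($142); total welfare W = $472.
Larkspur receives Slot 6 at value $142, so the others get W − 142 = $330.
Without Larkspur: best allocation of the remaining 3 bidders over all 4 slots is Summit→Slot 6 ($97), Onyx→Slot 4 ($117), Brightly→Slot 3 ($147), total $361.
VCG payment = (others' best without Larkspur) − (others' welfare with Larkspur) = 361 − 330 = $31.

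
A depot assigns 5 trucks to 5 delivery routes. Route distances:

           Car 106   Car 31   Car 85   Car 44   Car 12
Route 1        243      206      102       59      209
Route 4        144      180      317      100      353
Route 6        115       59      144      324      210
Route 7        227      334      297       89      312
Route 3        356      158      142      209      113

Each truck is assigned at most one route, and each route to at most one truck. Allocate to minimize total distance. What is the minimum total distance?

Min total: 507 km

Optimal: Car 106→Route 4 (144 km), Car 31→Route 6 (59 km), Car 85→Route 1 (102 km), Car 44→Route 7 (89 km), Car 12→Route 3 (113 km) — total 144+59+102+89+113 = 507 km.
Row-greedy (each truck in turn takes its cheapest remaining route) gives 817 km, worse by 310.
Every other assignment is strictly worse.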